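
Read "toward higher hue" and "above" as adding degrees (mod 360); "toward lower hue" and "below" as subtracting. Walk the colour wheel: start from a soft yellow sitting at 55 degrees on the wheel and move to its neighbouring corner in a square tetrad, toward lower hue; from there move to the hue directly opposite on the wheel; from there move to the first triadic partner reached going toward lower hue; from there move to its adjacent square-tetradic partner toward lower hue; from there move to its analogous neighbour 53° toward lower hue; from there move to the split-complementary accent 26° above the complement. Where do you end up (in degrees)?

88°

−90° (square ↓): 55 − 90 = -35 → -35 + 360 = 325°
+180° (complement): 325 + 180 = 505 → 505 − 360 = 145°
−120° (triadic ↓): 145 − 120 = 25°
−90° (square ↓): 25 − 90 = -65 → -65 + 360 = 295°
−53° (analog 53° ↓): 295 − 53 = 242°
+206° (split-comp 26° ↑): 242 + 206 = 448 → 448 − 360 = 88°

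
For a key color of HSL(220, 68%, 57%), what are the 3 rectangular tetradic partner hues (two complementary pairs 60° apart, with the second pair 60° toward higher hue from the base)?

A rectangular tetradic uses two complementary pairs 60° apart: offsets 0°, 60°, 180°, 240°.
220 + 60 = 280°
220 + 180 = 400 → 400 − 360 = 40°
220 + 240 = 460 → 460 − 360 = 100°

280°, 40°, 100°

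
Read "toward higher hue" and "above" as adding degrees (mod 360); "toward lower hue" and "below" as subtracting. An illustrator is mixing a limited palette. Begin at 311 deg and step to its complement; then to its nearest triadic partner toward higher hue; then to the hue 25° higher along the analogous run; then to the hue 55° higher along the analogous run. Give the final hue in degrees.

331°

+180° (complement): 311 + 180 = 491 → 491 − 360 = 131°
+120° (triadic ↑): 131 + 120 = 251°
+25° (analog 25° ↑): 251 + 25 = 276°
+55° (analog 55° ↑): 276 + 55 = 331°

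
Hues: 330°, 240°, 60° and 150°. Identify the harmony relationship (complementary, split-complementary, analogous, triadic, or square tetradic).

square tetradic

Sort the hues: 60°, 150°, 240°, 330°.
Successive gaps around the wheel: 90°, 90°, 90°, 90°.
Four hues every 90° form a square tetradic scheme.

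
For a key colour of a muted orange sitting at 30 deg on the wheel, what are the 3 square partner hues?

A square tetradic scheme places four hues every 90°.
30 + 90 = 120°
30 + 180 = 210°
30 + 270 = 300°

120°, 210°, 300°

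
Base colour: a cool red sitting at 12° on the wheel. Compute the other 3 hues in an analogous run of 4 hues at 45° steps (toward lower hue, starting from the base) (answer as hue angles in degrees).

327°, 282°, and 237°

Analogous hues sit every 45° along the wheel.
12 − 45 = -33 → -33 + 360 = 327°
12 − 90 = -78 → -78 + 360 = 282°
12 − 135 = -123 → -123 + 360 = 237°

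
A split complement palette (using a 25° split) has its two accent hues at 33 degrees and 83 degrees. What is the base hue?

238°

The accents sit 25° either side of the complement, so the complement is their short-arc midpoint on the wheel.
Short-arc midpoint of 33° and 83°: 58°.
Base is 180° from the complement: 58 − 180 = -122 → -122 + 360 = 238°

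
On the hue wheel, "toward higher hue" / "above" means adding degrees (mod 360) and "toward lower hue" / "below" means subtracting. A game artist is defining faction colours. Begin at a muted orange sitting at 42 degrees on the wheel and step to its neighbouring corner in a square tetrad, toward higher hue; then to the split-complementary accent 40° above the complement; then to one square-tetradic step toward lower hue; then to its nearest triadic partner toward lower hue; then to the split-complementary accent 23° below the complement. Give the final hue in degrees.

299°

square ↑ +90°: 42 + 90 = 132°
split-comp 40° ↑ +220°: 132 + 220 = 352°
square ↓ −90°: 352 − 90 = 262°
triadic ↓ −120°: 262 − 120 = 142°
split-comp 23° ↓ +157°: 142 + 157 = 299°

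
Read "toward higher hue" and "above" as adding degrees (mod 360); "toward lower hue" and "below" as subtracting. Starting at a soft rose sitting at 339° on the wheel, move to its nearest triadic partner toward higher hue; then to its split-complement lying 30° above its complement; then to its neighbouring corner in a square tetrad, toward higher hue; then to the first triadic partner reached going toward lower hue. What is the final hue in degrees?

279°

339 + 120 = 459 → 459 − 360 = 99°   (triadic ↑)
99 + 210 = 309°   (split-comp 30° ↑)
309 + 90 = 399 → 399 − 360 = 39°   (square ↑)
39 − 120 = -81 → -81 + 360 = 279°   (triadic ↓)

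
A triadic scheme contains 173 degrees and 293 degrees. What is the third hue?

53°

A triad spaces three hues 120° apart.
The full set is {53°, 173°, 293°}.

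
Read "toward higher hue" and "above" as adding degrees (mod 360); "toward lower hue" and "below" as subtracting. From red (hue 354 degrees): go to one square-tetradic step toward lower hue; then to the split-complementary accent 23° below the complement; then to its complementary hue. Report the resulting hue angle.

241°

square ↓ −90°: 354 − 90 = 264°
split-comp 23° ↓ +157°: 264 + 157 = 421 → 421 − 360 = 61°
complement +180°: 61 + 180 = 241°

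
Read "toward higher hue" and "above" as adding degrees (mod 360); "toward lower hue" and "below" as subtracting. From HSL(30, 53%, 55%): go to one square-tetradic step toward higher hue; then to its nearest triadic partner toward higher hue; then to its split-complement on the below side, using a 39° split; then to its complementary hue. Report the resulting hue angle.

201°

+90° (square ↑): 30 + 90 = 120°
+120° (triadic ↑): 120 + 120 = 240°
+141° (split-comp 39° ↓): 240 + 141 = 381 → 381 − 360 = 21°
+180° (complement): 21 + 180 = 201°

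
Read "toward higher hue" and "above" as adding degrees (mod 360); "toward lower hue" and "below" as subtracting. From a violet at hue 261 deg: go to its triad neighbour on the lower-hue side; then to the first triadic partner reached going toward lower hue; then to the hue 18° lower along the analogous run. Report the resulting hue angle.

triadic ↓ −120°: 261 − 120 = 141°
triadic ↓ −120°: 141 − 120 = 21°
analog 18° ↓ −18°: 21 − 18 = 3°

3°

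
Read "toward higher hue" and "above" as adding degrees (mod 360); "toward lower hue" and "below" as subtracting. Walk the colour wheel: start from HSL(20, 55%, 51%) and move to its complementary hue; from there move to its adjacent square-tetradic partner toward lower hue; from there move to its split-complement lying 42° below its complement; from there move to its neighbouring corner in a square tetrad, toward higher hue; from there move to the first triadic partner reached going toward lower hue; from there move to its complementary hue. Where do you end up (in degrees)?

complement +180°: 20 + 180 = 200°
square ↓ −90°: 200 − 90 = 110°
split-comp 42° ↓ +138°: 110 + 138 = 248°
square ↑ +90°: 248 + 90 = 338°
triadic ↓ −120°: 338 − 120 = 218°
complement +180°: 218 + 180 = 398 → 398 − 360 = 38°

38°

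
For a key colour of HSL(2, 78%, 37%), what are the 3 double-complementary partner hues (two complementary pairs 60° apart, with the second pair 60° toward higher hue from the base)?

A rectangular tetradic uses two complementary pairs 60° apart: offsets 0°, 60°, 180°, 240°.
2 + 60 = 62°
2 + 180 = 182°
2 + 240 = 242°

62°, 182°, and 242°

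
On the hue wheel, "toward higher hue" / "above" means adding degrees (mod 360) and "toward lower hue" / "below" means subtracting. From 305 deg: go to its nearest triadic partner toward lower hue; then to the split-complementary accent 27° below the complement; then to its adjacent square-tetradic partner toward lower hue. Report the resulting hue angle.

248°

triadic ↓ −120°: 305 − 120 = 185°
split-comp 27° ↓ +153°: 185 + 153 = 338°
square ↓ −90°: 338 − 90 = 248°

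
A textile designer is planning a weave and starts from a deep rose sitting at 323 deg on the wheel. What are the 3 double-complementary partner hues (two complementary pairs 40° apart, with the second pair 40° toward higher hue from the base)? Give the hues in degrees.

3°, 143° and 183°

A rectangular tetradic uses two complementary pairs 40° apart: offsets 0°, 40°, 180°, 220°.
323 + 40 = 363 → 363 − 360 = 3°
323 + 180 = 503 → 503 − 360 = 143°
323 + 220 = 543 → 543 − 360 = 183°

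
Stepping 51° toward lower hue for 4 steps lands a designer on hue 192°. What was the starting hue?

36°

4 steps of 51° (toward lower hue) give a net shift of −204°.
Start = end − shift: 192 + 204 = 396 → 396 − 360 = 36°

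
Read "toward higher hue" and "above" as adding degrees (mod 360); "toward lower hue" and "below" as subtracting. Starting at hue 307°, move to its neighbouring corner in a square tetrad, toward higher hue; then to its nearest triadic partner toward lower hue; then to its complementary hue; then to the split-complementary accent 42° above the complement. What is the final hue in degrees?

319°

+90° (square ↑): 307 + 90 = 397 → 397 − 360 = 37°
−120° (triadic ↓): 37 − 120 = -83 → -83 + 360 = 277°
+180° (complement): 277 + 180 = 457 → 457 − 360 = 97°
+222° (split-comp 42° ↑): 97 + 222 = 319°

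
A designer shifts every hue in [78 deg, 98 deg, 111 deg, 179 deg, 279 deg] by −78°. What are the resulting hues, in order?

0°, 20°, 33°, 101°, 201°

78 − 78 = 0°
98 − 78 = 20°
111 − 78 = 33°
179 − 78 = 101°
279 − 78 = 201°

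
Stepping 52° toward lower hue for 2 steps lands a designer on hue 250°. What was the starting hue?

2 steps of 52° (toward lower hue) give a net shift of −104°.
Start = end − shift: 250 + 104 = 354°

354°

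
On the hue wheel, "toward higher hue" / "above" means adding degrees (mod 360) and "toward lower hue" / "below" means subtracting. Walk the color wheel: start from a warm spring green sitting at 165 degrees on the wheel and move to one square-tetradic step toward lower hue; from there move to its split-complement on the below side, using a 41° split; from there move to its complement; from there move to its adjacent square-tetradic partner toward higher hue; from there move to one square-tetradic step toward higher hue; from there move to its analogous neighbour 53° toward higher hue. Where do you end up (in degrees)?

−90° (square ↓): 165 − 90 = 75°
+139° (split-comp 41° ↓): 75 + 139 = 214°
+180° (complement): 214 + 180 = 394 → 394 − 360 = 34°
+90° (square ↑): 34 + 90 = 124°
+90° (square ↑): 124 + 90 = 214°
+53° (analog 53° ↑): 214 + 53 = 267°

267°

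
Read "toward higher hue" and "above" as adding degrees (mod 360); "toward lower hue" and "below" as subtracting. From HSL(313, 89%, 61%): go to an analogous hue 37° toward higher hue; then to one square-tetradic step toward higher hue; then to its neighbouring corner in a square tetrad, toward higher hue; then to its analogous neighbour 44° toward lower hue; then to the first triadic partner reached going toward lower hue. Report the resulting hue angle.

313 + 37 = 350°   (analog 37° ↑)
350 + 90 = 440 → 440 − 360 = 80°   (square ↑)
80 + 90 = 170°   (square ↑)
170 − 44 = 126°   (analog 44° ↓)
126 − 120 = 6°   (triadic ↓)

6°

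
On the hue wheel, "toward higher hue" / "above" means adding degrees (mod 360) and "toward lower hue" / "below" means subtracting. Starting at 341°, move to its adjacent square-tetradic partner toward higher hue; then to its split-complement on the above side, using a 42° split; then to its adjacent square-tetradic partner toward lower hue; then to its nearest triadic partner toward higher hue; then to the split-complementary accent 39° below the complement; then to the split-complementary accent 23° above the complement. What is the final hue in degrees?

+90° (square ↑): 341 + 90 = 431 → 431 − 360 = 71°
+222° (split-comp 42° ↑): 71 + 222 = 293°
−90° (square ↓): 293 − 90 = 203°
+120° (triadic ↑): 203 + 120 = 323°
+141° (split-comp 39° ↓): 323 + 141 = 464 → 464 − 360 = 104°
+203° (split-comp 23° ↑): 104 + 203 = 307°

307°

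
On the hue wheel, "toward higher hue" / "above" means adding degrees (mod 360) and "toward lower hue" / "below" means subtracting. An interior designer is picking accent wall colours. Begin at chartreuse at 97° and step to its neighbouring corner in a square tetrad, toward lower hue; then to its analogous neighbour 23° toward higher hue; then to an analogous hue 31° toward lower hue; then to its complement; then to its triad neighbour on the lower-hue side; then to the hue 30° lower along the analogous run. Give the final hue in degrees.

29°

square ↓ −90°: 97 − 90 = 7°
analog 23° ↑ +23°: 7 + 23 = 30°
analog 31° ↓ −31°: 30 − 31 = -1 → -1 + 360 = 359°
complement +180°: 359 + 180 = 539 → 539 − 360 = 179°
triadic ↓ −120°: 179 − 120 = 59°
analog 30° ↓ −30°: 59 − 30 = 29°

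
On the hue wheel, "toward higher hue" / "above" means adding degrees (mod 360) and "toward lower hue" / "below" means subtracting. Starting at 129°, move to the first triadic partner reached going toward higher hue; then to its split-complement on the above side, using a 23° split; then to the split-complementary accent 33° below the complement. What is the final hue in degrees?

129 + 120 = 249°   (triadic ↑)
249 + 203 = 452 → 452 − 360 = 92°   (split-comp 23° ↑)
92 + 147 = 239°   (split-comp 33° ↓)

239°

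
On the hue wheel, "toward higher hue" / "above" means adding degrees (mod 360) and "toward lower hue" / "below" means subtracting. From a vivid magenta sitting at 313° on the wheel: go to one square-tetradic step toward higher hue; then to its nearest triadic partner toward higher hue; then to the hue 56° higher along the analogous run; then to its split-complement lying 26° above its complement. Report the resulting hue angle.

313 + 90 = 403 → 403 − 360 = 43°   (square ↑)
43 + 120 = 163°   (triadic ↑)
163 + 56 = 219°   (analog 56° ↑)
219 + 206 = 425 → 425 − 360 = 65°   (split-comp 26° ↑)

65°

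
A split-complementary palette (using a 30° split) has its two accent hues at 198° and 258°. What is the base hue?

48°

The accents sit 30° either side of the complement, so the complement is their short-arc midpoint on the wheel.
Short-arc midpoint of 198° and 258°: 228°.
Base is 180° from the complement: 228 − 180 = 48°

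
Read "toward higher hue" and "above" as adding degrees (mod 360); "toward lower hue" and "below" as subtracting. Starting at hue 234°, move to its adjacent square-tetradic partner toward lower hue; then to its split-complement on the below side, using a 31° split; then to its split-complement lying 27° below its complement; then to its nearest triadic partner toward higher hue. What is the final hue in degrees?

square ↓ −90°: 234 − 90 = 144°
split-comp 31° ↓ +149°: 144 + 149 = 293°
split-comp 27° ↓ +153°: 293 + 153 = 446 → 446 − 360 = 86°
triadic ↑ +120°: 86 + 120 = 206°

206°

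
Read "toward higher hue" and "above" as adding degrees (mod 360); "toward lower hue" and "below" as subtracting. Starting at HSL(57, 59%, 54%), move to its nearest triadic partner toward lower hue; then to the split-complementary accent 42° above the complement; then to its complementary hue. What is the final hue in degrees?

57 − 120 = -63 → -63 + 360 = 297°   (triadic ↓)
297 + 222 = 519 → 519 − 360 = 159°   (split-comp 42° ↑)
159 + 180 = 339°   (complement)

339°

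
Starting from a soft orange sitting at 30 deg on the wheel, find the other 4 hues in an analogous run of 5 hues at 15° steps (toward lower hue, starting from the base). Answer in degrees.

30 − 15 = 15°
30 − 30 = 0°
30 − 45 = -15 → -15 + 360 = 345°
30 − 60 = -30 → -30 + 360 = 330°

15°, 0°, 345° and 330°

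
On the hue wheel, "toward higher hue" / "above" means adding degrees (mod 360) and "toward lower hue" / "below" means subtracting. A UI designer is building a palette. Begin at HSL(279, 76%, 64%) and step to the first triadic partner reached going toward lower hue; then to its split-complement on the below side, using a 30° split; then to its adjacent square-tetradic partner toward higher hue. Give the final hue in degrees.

279 − 120 = 159°   (triadic ↓)
159 + 150 = 309°   (split-comp 30° ↓)
309 + 90 = 399 → 399 − 360 = 39°   (square ↑)

39°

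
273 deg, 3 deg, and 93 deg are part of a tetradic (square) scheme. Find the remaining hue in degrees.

A square tetradic scheme places four hues every 90°.
The full set through 3° is {3°, 93°, 183°, 273°}.
Given {3°, 93°, 273°}, the missing hue is 183°.

183°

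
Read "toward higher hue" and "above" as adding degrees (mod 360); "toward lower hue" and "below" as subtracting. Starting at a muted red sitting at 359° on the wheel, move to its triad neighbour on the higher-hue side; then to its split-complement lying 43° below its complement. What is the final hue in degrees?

256°

359 + 120 = 479 → 479 − 360 = 119°   (triadic ↑)
119 + 137 = 256°   (split-comp 43° ↓)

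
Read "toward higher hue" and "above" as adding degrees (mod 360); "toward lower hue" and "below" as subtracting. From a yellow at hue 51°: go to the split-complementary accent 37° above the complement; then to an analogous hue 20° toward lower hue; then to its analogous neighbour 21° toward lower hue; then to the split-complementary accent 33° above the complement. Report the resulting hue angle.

51 + 217 = 268°   (split-comp 37° ↑)
268 − 20 = 248°   (analog 20° ↓)
248 − 21 = 227°   (analog 21° ↓)
227 + 213 = 440 → 440 − 360 = 80°   (split-comp 33° ↑)

80°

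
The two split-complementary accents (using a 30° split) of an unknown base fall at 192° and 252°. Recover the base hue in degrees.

The accents sit 30° either side of the complement, so the complement is their short-arc midpoint on the wheel.
Short-arc midpoint of 192° and 252°: 222°.
Base is 180° from the complement: 222 − 180 = 42°

42°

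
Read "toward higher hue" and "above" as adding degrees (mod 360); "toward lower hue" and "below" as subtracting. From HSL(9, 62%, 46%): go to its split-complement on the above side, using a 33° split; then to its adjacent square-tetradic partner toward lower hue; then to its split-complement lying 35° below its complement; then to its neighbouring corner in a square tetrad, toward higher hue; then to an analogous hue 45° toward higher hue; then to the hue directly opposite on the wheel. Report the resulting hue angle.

232°

+213° (split-comp 33° ↑): 9 + 213 = 222°
−90° (square ↓): 222 − 90 = 132°
+145° (split-comp 35° ↓): 132 + 145 = 277°
+90° (square ↑): 277 + 90 = 367 → 367 − 360 = 7°
+45° (analog 45° ↑): 7 + 45 = 52°
+180° (complement): 52 + 180 = 232°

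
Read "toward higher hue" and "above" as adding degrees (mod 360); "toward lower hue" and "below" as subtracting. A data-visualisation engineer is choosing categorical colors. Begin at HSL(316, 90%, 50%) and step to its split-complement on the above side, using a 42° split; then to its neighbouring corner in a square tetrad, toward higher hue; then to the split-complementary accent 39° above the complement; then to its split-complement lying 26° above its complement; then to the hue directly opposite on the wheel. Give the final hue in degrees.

153°

+222° (split-comp 42° ↑): 316 + 222 = 538 → 538 − 360 = 178°
+90° (square ↑): 178 + 90 = 268°
+219° (split-comp 39° ↑): 268 + 219 = 487 → 487 − 360 = 127°
+206° (split-comp 26° ↑): 127 + 206 = 333°
+180° (complement): 333 + 180 = 513 → 513 − 360 = 153°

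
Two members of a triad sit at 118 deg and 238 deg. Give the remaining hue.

A triad spaces three hues 120° apart.
The full set is {118°, 238°, 358°}.

358°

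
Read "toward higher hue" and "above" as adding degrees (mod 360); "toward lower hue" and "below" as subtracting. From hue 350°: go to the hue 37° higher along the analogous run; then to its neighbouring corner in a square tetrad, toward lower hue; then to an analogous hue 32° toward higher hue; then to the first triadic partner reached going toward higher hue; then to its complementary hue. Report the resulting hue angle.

269°

+37° (analog 37° ↑): 350 + 37 = 387 → 387 − 360 = 27°
−90° (square ↓): 27 − 90 = -63 → -63 + 360 = 297°
+32° (analog 32° ↑): 297 + 32 = 329°
+120° (triadic ↑): 329 + 120 = 449 → 449 − 360 = 89°
+180° (complement): 89 + 180 = 269°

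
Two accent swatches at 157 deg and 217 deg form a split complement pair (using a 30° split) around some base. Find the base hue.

The accents sit 30° either side of the complement, so the complement is their short-arc midpoint on the wheel.
Short-arc midpoint of 157° and 217°: 187°.
Base is 180° from the complement: 187 − 180 = 7°

7°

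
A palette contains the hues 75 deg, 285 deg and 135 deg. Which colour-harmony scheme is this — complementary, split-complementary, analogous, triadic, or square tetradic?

split-complementary

Sort the hues: 75°, 135°, 285°.
Successive gaps around the wheel: 60°, 150°, 150°.
Two 150° gaps and one 60° gap — a base hue opposite a pair of accents 30° either side of its complement — is the split-complementary pattern.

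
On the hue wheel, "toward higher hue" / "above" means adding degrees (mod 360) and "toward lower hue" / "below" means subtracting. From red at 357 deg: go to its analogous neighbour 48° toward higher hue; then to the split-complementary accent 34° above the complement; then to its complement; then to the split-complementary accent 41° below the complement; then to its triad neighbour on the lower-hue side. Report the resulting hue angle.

98°

357 + 48 = 405 → 405 − 360 = 45°   (analog 48° ↑)
45 + 214 = 259°   (split-comp 34° ↑)
259 + 180 = 439 → 439 − 360 = 79°   (complement)
79 + 139 = 218°   (split-comp 41° ↓)
218 − 120 = 98°   (triadic ↓)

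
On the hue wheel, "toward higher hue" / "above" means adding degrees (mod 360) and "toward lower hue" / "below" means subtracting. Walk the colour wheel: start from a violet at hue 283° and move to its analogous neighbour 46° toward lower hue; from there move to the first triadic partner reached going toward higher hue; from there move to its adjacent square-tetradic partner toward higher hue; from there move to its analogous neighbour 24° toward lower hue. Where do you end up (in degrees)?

283 − 46 = 237°   (analog 46° ↓)
237 + 120 = 357°   (triadic ↑)
357 + 90 = 447 → 447 − 360 = 87°   (square ↑)
87 − 24 = 63°   (analog 24° ↓)

63°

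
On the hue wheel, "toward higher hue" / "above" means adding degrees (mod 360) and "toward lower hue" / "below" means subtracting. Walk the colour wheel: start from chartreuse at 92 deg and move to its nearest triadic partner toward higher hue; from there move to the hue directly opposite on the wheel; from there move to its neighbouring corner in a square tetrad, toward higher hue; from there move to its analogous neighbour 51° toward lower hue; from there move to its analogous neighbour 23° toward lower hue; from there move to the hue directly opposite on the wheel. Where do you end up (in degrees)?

228°

+120° (triadic ↑): 92 + 120 = 212°
+180° (complement): 212 + 180 = 392 → 392 − 360 = 32°
+90° (square ↑): 32 + 90 = 122°
−51° (analog 51° ↓): 122 − 51 = 71°
−23° (analog 23° ↓): 71 − 23 = 48°
+180° (complement): 48 + 180 = 228°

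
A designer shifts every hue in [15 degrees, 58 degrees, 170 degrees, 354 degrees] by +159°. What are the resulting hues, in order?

15 + 159 = 174°
58 + 159 = 217°
170 + 159 = 329°
354 + 159 = 513 → 513 − 360 = 153°

174°, 217°, 329°, 153°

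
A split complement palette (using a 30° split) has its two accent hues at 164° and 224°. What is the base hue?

The accents sit 30° either side of the complement, so the complement is their short-arc midpoint on the wheel.
Short-arc midpoint of 164° and 224°: 194°.
Base is 180° from the complement: 194 − 180 = 14°

14°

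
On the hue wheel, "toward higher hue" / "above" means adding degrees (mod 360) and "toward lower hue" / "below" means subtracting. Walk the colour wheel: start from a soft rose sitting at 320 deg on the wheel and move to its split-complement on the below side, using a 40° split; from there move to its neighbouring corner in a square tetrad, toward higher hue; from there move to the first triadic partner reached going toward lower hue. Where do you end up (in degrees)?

+140° (split-comp 40° ↓): 320 + 140 = 460 → 460 − 360 = 100°
+90° (square ↑): 100 + 90 = 190°
−120° (triadic ↓): 190 − 120 = 70°

70°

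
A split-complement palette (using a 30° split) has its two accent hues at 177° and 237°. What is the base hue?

27°

The accents sit 30° either side of the complement, so the complement is their short-arc midpoint on the wheel.
Short-arc midpoint of 177° and 237°: 207°.
Base is 180° from the complement: 207 − 180 = 27°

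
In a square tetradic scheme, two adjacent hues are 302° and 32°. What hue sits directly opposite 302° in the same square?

A square tetradic scheme places four hues 90° apart; opposite corners are 180° apart.
302 + 180 = 482 → 482 − 360 = 122°

122°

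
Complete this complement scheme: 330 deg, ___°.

The complement sits 180° across the wheel.
The full set through 330° is {150°, 330°}.
Given {330°}, the missing hue is 150°.

150°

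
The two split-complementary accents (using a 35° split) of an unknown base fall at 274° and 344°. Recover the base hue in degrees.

129°

The accents sit 35° either side of the complement, so the complement is their short-arc midpoint on the wheel.
Short-arc midpoint of 274° and 344°: 309°.
Base is 180° from the complement: 309 − 180 = 129°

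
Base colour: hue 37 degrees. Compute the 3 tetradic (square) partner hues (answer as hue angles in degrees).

A square tetradic scheme places four hues every 90°.
37 + 90 = 127°
37 + 180 = 217°
37 + 270 = 307°

127°, 217°, 307°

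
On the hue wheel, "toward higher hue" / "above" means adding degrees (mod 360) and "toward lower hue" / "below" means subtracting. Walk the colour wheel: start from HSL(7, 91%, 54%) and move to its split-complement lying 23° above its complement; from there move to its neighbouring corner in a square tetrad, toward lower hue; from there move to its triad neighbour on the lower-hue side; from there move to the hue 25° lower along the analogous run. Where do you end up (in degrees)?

7 + 203 = 210°   (split-comp 23° ↑)
210 − 90 = 120°   (square ↓)
120 − 120 = 0°   (triadic ↓)
0 − 25 = -25 → -25 + 360 = 335°   (analog 25° ↓)

335°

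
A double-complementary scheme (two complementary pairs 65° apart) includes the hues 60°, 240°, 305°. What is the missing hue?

A rectangular tetradic uses two complementary pairs 65° apart: offsets 0°, 65°, 180°, 245°.
Among {60°, 240°, 305°}, 60° and 240° are a 180° pair.
The remaining hue 305° needs its own complement: 305 + 180 = 485 → 485 − 360 = 125°

125°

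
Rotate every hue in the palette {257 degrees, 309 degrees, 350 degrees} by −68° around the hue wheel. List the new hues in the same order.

189°, 241°, 282°

257 − 68 = 189°
309 − 68 = 241°
350 − 68 = 282°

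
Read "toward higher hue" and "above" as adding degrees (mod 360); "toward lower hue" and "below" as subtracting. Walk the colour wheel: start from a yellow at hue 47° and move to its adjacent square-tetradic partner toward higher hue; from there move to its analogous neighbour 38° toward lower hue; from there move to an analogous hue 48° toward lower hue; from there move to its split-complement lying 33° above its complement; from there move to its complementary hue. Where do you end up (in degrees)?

84°

47 + 90 = 137°   (square ↑)
137 − 38 = 99°   (analog 38° ↓)
99 − 48 = 51°   (analog 48° ↓)
51 + 213 = 264°   (split-comp 33° ↑)
264 + 180 = 444 → 444 − 360 = 84°   (complement)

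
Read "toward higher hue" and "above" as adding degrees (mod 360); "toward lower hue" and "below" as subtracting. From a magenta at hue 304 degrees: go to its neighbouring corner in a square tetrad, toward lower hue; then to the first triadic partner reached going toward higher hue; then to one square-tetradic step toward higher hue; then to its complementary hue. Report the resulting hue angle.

244°

304 − 90 = 214°   (square ↓)
214 + 120 = 334°   (triadic ↑)
334 + 90 = 424 → 424 − 360 = 64°   (square ↑)
64 + 180 = 244°   (complement)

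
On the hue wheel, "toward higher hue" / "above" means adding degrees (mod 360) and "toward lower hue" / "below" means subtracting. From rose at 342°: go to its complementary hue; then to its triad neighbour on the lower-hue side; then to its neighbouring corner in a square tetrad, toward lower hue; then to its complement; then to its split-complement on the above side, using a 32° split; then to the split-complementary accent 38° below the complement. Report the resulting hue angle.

+180° (complement): 342 + 180 = 522 → 522 − 360 = 162°
−120° (triadic ↓): 162 − 120 = 42°
−90° (square ↓): 42 − 90 = -48 → -48 + 360 = 312°
+180° (complement): 312 + 180 = 492 → 492 − 360 = 132°
+212° (split-comp 32° ↑): 132 + 212 = 344°
+142° (split-comp 38° ↓): 344 + 142 = 486 → 486 − 360 = 126°

126°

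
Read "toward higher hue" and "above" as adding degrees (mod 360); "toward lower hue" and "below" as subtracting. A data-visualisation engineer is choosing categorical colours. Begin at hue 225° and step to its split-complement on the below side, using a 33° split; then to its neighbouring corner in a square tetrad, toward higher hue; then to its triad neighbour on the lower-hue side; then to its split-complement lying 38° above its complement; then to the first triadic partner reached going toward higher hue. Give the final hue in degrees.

320°

split-comp 33° ↓ +147°: 225 + 147 = 372 → 372 − 360 = 12°
square ↑ +90°: 12 + 90 = 102°
triadic ↓ −120°: 102 − 120 = -18 → -18 + 360 = 342°
split-comp 38° ↑ +218°: 342 + 218 = 560 → 560 − 360 = 200°
triadic ↑ +120°: 200 + 120 = 320°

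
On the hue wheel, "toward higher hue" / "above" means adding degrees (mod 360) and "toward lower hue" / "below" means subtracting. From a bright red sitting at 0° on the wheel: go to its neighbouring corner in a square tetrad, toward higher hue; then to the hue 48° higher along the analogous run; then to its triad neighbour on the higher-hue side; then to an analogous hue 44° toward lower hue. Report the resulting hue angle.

0 + 90 = 90°   (square ↑)
90 + 48 = 138°   (analog 48° ↑)
138 + 120 = 258°   (triadic ↑)
258 − 44 = 214°   (analog 44° ↓)

214°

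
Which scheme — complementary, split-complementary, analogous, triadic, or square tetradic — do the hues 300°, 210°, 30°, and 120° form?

square tetradic

Sort the hues: 30°, 120°, 210°, 300°.
Successive gaps around the wheel: 90°, 90°, 90°, 90°.
Four hues every 90° form a square tetradic scheme.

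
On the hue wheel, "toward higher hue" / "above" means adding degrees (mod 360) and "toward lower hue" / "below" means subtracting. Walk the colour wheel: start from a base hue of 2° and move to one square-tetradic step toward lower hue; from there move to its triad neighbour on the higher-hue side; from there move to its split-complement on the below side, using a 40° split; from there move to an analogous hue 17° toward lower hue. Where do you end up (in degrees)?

−90° (square ↓): 2 − 90 = -88 → -88 + 360 = 272°
+120° (triadic ↑): 272 + 120 = 392 → 392 − 360 = 32°
+140° (split-comp 40° ↓): 32 + 140 = 172°
−17° (analog 17° ↓): 172 − 17 = 155°

155°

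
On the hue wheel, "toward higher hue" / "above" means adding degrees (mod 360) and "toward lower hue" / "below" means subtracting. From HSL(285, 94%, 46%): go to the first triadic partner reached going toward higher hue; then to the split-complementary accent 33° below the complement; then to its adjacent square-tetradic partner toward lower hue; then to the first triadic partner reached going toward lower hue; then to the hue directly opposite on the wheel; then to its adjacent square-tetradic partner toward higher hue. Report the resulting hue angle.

triadic ↑ +120°: 285 + 120 = 405 → 405 − 360 = 45°
split-comp 33° ↓ +147°: 45 + 147 = 192°
square ↓ −90°: 192 − 90 = 102°
triadic ↓ −120°: 102 − 120 = -18 → -18 + 360 = 342°
complement +180°: 342 + 180 = 522 → 522 − 360 = 162°
square ↑ +90°: 162 + 90 = 252°

252°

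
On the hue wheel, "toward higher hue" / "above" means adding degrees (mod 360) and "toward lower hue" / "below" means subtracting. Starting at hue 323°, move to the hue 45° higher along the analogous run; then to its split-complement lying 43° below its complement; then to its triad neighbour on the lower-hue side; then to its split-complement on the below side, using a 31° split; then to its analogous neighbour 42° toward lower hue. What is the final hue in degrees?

analog 45° ↑ +45°: 323 + 45 = 368 → 368 − 360 = 8°
split-comp 43° ↓ +137°: 8 + 137 = 145°
triadic ↓ −120°: 145 − 120 = 25°
split-comp 31° ↓ +149°: 25 + 149 = 174°
analog 42° ↓ −42°: 174 − 42 = 132°

132°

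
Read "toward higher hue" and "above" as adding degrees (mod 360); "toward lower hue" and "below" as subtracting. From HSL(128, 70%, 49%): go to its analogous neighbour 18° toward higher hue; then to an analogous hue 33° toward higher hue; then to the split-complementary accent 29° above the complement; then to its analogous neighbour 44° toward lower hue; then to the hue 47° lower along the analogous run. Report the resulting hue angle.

297°

128 + 18 = 146°   (analog 18° ↑)
146 + 33 = 179°   (analog 33° ↑)
179 + 209 = 388 → 388 − 360 = 28°   (split-comp 29° ↑)
28 − 44 = -16 → -16 + 360 = 344°   (analog 44° ↓)
344 − 47 = 297°   (analog 47° ↓)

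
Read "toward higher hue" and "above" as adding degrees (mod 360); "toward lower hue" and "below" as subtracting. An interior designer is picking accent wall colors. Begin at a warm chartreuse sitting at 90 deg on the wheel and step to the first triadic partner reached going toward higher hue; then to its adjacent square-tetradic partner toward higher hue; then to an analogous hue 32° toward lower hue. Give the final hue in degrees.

triadic ↑ +120°: 90 + 120 = 210°
square ↑ +90°: 210 + 90 = 300°
analog 32° ↓ −32°: 300 − 32 = 268°

268°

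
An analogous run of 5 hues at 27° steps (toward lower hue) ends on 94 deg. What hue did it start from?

202°

4 steps of 27° (toward lower hue) give a net shift of −108°.
Start = end − shift: 94 + 108 = 202°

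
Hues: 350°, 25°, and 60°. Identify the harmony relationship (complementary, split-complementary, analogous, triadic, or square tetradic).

Sort the hues: 25°, 60°, 350°.
Successive gaps around the wheel: 35°, 290°, 35°.
A run of hues at equal small steps (35°) with one large closing gap is an analogous group.

analogous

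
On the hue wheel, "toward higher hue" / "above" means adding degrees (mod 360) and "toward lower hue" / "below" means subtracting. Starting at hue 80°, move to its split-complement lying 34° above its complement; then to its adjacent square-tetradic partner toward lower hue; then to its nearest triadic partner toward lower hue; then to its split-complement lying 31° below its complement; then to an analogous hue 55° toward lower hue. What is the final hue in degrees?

178°

split-comp 34° ↑ +214°: 80 + 214 = 294°
square ↓ −90°: 294 − 90 = 204°
triadic ↓ −120°: 204 − 120 = 84°
split-comp 31° ↓ +149°: 84 + 149 = 233°
analog 55° ↓ −55°: 233 − 55 = 178°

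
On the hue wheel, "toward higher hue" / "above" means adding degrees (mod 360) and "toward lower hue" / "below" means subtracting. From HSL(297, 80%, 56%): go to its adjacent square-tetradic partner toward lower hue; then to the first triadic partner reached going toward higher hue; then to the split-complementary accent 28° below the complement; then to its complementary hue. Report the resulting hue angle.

299°

−90° (square ↓): 297 − 90 = 207°
+120° (triadic ↑): 207 + 120 = 327°
+152° (split-comp 28° ↓): 327 + 152 = 479 → 479 − 360 = 119°
+180° (complement): 119 + 180 = 299°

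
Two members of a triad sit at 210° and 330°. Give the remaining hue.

90°

A triad spaces three hues 120° apart.
The full set is {90°, 210°, 330°}.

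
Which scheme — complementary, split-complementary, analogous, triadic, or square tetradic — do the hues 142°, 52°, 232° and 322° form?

Sort the hues: 52°, 142°, 232°, 322°.
Successive gaps around the wheel: 90°, 90°, 90°, 90°.
Four hues every 90° form a square tetradic scheme.

square tetradic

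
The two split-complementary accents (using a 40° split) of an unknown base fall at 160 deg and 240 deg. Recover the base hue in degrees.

20°

The accents sit 40° either side of the complement, so the complement is their short-arc midpoint on the wheel.
Short-arc midpoint of 160° and 240°: 200°.
Base is 180° from the complement: 200 − 180 = 20°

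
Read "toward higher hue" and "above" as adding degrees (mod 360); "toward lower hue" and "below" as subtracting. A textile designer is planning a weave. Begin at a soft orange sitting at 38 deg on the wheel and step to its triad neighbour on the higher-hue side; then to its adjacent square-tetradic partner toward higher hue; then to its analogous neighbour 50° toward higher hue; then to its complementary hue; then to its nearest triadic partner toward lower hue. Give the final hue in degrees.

triadic ↑ +120°: 38 + 120 = 158°
square ↑ +90°: 158 + 90 = 248°
analog 50° ↑ +50°: 248 + 50 = 298°
complement +180°: 298 + 180 = 478 → 478 − 360 = 118°
triadic ↓ −120°: 118 − 120 = -2 → -2 + 360 = 358°

358°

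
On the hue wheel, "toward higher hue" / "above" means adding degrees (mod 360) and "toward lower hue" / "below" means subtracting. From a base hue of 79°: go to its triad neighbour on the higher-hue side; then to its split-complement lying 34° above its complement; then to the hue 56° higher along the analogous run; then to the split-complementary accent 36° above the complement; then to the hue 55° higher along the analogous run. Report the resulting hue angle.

+120° (triadic ↑): 79 + 120 = 199°
+214° (split-comp 34° ↑): 199 + 214 = 413 → 413 − 360 = 53°
+56° (analog 56° ↑): 53 + 56 = 109°
+216° (split-comp 36° ↑): 109 + 216 = 325°
+55° (analog 55° ↑): 325 + 55 = 380 → 380 − 360 = 20°

20°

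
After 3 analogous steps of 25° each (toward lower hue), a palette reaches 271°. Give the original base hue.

346°

3 steps of 25° (toward lower hue) give a net shift of −75°.
Start = end − shift: 271 + 75 = 346°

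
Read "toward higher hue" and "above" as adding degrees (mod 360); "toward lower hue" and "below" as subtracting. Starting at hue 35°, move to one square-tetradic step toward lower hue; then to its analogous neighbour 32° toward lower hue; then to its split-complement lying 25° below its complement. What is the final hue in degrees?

68°

−90° (square ↓): 35 − 90 = -55 → -55 + 360 = 305°
−32° (analog 32° ↓): 305 − 32 = 273°
+155° (split-comp 25° ↓): 273 + 155 = 428 → 428 − 360 = 68°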